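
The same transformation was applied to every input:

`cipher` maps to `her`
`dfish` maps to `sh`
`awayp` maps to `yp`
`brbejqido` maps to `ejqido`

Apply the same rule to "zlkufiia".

ufiia

Looking at the pairs, the operation is to delete the first 3 characters.
Doing the same to "zlkufiia": "ufiia".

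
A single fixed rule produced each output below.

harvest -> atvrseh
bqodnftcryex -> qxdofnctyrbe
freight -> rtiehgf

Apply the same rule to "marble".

The transformation: swap the first and last characters, then swap each adjacent pair of characters (1↔2, 3↔4, ...).
On "marble": the first step gives "earblm", and the second then gives "aebrml".

aebrml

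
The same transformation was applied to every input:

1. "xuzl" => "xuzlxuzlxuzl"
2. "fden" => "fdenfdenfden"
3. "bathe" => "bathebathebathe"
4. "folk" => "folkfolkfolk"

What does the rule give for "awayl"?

Looking at the pairs, the operation is to write the whole string 3 times in a row.
So "awayl" becomes "awaylawaylawayl".

awaylawaylawayl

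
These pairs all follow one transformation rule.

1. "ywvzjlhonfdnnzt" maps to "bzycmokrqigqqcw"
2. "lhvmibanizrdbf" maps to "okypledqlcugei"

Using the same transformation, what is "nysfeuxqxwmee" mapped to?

What's happening: shift every letter 3 places forward in the alphabet (wrapping around).
For "nysfeuxqxwmee" the result is "qbvihxatazphh".

qbvihxatazphh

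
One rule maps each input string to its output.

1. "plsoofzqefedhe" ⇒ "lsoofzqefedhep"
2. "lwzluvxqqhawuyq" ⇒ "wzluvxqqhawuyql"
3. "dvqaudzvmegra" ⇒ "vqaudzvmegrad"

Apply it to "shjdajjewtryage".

hjdajjewtryages

The transformation: move the first character to the end.
On "shjdajjewtryage" that produces "hjdajjewtryages".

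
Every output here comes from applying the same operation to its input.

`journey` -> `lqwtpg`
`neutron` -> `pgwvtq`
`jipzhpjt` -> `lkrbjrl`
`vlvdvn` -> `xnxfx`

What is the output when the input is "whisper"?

Looking at the pairs, the operation is to delete the last character, then shift every letter 2 places forward in the alphabet (wrapping around).
Applying both steps to "whisper": "whispe", then "yjkurg".

yjkurg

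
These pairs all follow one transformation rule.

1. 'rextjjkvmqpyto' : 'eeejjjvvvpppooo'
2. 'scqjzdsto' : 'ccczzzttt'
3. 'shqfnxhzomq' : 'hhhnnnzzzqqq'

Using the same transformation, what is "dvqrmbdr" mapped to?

vvvmmmrrr

The transformation: keep one character in every 3, starting at position 2 (positions 2nd, 5th, 8th, ...), then repeat every character 3 times.
For "dvqrmbdr" the result is "vvvmmmrrr".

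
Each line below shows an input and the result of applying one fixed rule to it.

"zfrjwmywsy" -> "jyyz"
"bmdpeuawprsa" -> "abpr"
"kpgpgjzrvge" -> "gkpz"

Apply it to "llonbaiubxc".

ilnx

Looking at the pairs, the operation is to keep one character in every 3, starting at position 1 (positions 1st, 4th, 7th, ...), then sort the characters into alphabetical order.
Starting from "llonbaiubxc": after the first operation, "lnix"; after the second, "ilnx".
(Check on "bmdpeuawprsa": → "bpar" → "abpr" ✓)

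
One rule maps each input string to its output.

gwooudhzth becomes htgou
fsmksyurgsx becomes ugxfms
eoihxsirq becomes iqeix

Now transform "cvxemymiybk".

Each output is the input with this applied: keep every other character starting from the first (positions 1st, 3rd, 5th, ...), then move the first 3 characters to the end (rotate left by 3).
For "cvxemymiybk", step one produces "cxmmyk"; step two turns that into "mykcxm".

mykcxm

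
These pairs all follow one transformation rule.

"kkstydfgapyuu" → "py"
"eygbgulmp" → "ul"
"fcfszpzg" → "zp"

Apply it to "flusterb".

The transformation: delete the last 2 characters, then keep only the last 2 characters.
On "flusterb": the first step gives "fluste", and the second then gives "te".

te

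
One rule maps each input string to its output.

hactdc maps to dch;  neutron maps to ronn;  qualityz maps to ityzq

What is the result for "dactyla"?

ylad

The rule is to move the first character to the end, then delete the first 3 characters.
"dactyla" → "actylad" → "ylad".
(Check on "hactdc": → "actdch" → "dch" ✓)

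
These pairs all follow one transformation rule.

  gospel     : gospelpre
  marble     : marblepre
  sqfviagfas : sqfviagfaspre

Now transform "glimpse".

glimpsepre

The transformation: append "pre".
So "glimpse" becomes "glimpsepre".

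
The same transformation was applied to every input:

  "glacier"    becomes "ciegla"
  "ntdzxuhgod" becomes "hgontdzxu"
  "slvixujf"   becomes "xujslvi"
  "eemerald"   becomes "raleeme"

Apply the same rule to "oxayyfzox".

fzooxayy

The rule is to delete the last character, then move the last 3 characters to the front (rotate right by 3).
On "oxayyfzox": the first step gives "oxayyfzo", and the second then gives "fzooxayy".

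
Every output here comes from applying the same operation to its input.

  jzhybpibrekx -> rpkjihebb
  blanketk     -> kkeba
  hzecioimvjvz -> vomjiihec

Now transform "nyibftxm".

nmifb

Each output is the input with this applied: sort the characters into reverse alphabetical order, then delete the first 3 characters.
"nyibftxm" → "yxtnmifb" → "nmifb".
(Check on "blanketk": → "tnlkkeba" → "kkeba" ✓)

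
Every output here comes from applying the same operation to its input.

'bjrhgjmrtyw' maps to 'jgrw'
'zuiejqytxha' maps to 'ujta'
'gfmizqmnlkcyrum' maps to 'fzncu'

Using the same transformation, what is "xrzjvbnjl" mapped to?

rvj

Each output is the input with this applied: keep one character in every 3, starting at position 2 (positions 2nd, 5th, 8th, ...).
On "xrzjvbnjl" that produces "rvj".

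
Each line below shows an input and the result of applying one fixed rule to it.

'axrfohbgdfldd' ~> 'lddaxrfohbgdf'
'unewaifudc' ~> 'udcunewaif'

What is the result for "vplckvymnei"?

Looking at the pairs, the operation is to move the last 3 characters to the front (rotate right by 3).
"vplckvymnei" → "neivplckvym".

neivplckvym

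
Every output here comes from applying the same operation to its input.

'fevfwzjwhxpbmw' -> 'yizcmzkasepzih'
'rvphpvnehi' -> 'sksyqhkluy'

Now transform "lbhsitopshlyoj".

Rule — shift every letter 3 places forward in the alphabet (wrapping around), then move the first 2 characters to the end (rotate left by 2).
"lbhsitopshlyoj" → "kvlwrsvkobrmoe".

kvlwrsvkobrmoe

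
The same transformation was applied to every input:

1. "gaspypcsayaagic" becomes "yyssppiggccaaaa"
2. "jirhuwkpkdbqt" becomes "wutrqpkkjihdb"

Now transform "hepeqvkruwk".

wvurqpkkhee

In each case the input is transformed by: sort the characters into reverse alphabetical order.
So "hepeqvkruwk" becomes "wvurqpkkhee".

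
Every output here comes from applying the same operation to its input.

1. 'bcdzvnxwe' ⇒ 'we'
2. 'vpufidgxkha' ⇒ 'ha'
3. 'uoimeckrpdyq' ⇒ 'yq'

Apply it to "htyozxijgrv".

rv

The transformation: keep only the last 2 characters.
On "htyozxijgrv" that produces "rv".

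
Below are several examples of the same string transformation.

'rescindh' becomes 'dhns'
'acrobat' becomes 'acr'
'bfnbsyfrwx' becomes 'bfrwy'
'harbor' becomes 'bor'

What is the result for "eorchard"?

The rule is to sort the characters into alphabetical order, then keep every other character starting from the second (positions 2nd, 4th, 6th, ...).
Starting from "eorchard": after the first operation, "acdehorr"; after the second, "ceor".

ceor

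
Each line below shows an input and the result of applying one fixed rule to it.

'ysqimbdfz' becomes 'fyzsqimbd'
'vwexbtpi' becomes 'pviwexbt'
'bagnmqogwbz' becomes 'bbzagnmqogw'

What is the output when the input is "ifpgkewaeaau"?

The transformation: swap the first and last characters, then move the last 2 characters to the front (rotate right by 2).
Working it through for "ifpgkewaeaau": intermediate "ufpgkewaeaai", final "aiufpgkewaea".

aiufpgkewaea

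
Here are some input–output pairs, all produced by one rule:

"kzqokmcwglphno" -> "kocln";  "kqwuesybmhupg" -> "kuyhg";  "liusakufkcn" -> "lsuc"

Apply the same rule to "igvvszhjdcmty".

ivhcy

In each case the input is transformed by: keep one character in every 3, starting at position 1 (positions 1st, 4th, 7th, ...).
For "igvvszhjdcmty" the result is "ivhcy".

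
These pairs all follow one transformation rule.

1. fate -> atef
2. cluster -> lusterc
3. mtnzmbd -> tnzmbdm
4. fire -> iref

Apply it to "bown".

The transformation: move the first character to the end.
For "bown" the result is "ownb".

ownb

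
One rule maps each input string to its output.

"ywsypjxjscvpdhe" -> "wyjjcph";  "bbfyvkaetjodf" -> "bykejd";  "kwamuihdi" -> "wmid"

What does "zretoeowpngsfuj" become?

Rule — keep every other character starting from the second (positions 2nd, 4th, 6th, ...).
For "zretoeowpngsfuj" the result is "rtewnsu".

rtewnsu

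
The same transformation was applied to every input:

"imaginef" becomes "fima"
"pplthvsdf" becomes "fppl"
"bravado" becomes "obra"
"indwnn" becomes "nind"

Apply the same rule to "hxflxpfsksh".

The transformation: move the last character to the front, then keep only the first 4 characters.
"hxflxpfsksh" → "hhxflxpfsks" → "hhxf".

hhxf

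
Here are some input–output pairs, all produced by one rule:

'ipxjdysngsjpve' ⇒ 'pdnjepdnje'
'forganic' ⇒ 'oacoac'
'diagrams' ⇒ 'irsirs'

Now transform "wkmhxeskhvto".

What's happening: keep one character in every 3, starting at position 2 (positions 2nd, 5th, 8th, ...), then write the whole string twice.
Applying both steps to "wkmhxeskhvto": "kxkt", then "kxktkxkt".

kxktkxkt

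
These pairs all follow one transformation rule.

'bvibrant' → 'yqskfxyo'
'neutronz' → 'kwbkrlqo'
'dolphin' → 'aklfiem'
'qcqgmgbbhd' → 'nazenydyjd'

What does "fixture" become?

cbfourq

In each case the input is transformed by: take characters alternately from the front and the back (1st, last, 2nd, 2nd-last, ...), then shift every letter 3 places backward in the alphabet (wrapping around).
Working it through for "fixture": intermediate "feirxut", final "cbfourq".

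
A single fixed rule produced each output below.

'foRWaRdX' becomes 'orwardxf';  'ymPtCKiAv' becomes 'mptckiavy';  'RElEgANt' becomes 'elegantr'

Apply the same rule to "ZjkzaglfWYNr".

jkzaglfwynrz

Looking at the pairs, the operation is to move the first character to the end, then convert every letter to lowercase.
So "ZjkzaglfWYNr" becomes "jkzaglfwynrz".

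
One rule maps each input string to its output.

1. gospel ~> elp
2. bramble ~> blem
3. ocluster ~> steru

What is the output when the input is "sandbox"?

boxd

In each case the input is transformed by: delete the first 3 characters, then move the first character to the end.
Working it through for "sandbox": intermediate "dbox", final "boxd".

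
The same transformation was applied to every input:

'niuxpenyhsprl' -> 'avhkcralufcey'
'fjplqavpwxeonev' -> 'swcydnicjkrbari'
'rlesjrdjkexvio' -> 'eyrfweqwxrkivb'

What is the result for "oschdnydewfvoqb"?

The rule is to shift every letter 13 places forward in the alphabet (wrapping around) — i.e. ROT13.
Doing the same to "oschdnydewfvoqb": "bfpuqalqrjsibdo".

bfpuqalqrjsibdo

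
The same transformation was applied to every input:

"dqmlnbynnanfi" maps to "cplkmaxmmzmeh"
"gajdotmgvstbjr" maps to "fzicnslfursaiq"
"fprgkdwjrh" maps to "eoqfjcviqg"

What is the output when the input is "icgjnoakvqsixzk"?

The transformation: shift every letter 1 place backward in the alphabet (wrapping around).
For "icgjnoakvqsixzk" the result is "hbfimnzjuprhwyj".

hbfimnzjuprhwyj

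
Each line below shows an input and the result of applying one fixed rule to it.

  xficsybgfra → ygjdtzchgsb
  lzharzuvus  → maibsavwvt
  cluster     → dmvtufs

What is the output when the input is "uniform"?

Rule — shift every letter 1 place forward in the alphabet (wrapping around).
Applying that to "uniform" gives "vojgpsn".

vojgpsn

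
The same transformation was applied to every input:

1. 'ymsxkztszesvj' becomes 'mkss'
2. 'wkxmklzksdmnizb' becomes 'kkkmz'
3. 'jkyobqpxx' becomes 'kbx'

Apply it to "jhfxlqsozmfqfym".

hlofy

Rule — keep one character in every 3, starting at position 2 (positions 2nd, 5th, 8th, ...).
For "jhfxlqsozmfqfym" the result is "hlofy".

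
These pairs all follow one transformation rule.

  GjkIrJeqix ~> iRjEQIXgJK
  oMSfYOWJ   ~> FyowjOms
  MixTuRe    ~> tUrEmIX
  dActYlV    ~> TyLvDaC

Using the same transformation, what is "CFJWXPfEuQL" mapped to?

The rule is to flip the case of every letter, then move the first 3 characters to the end (rotate left by 3).
For "CFJWXPfEuQL" the result is "wxpFeUqlcfj".

wxpFeUqlcfj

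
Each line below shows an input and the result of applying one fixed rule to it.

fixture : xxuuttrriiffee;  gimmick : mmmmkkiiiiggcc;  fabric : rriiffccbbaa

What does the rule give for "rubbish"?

The rule is to sort the characters into reverse alphabetical order, then double every character.
On "rubbish": the first step gives "usrihbb", and the second then gives "uussrriihhbbbb".
(Check on "gimmick": → "mmkiigc" → "mmmmkkiiiiggcc" ✓)

uussrriihhbbbb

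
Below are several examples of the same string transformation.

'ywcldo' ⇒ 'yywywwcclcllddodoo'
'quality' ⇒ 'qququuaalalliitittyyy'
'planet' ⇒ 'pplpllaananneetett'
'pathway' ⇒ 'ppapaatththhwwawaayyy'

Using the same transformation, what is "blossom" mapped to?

What's happening: repeat every character 3 times, then swap each adjacent pair of characters (1↔2, 3↔4, ...).
Applying that to "blossom" gives "bblblloosossssosoommm".
(Check on "ywcldo": → "yyywwwcccllldddooo" → "yywywwcclcllddodoo" ✓)

bblblloosossssosoommm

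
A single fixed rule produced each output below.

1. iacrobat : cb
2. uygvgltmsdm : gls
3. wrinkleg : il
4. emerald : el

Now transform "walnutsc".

The pattern: keep one character in every 3, starting at position 3 (positions 3rd, 6th, 9th, ...).
So "walnutsc" becomes "lt".

lt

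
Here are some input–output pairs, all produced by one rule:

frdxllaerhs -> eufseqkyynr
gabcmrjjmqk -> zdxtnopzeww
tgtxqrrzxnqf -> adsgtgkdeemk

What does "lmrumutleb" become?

yroyzehzhg

Looking at the pairs, the operation is to move the last 3 characters to the front (rotate right by 3), then shift every letter 13 places forward in the alphabet (wrapping around) — i.e. ROT13.
Applying both steps to "lmrumutleb": "leblmrumut", then "yroyzehzhg".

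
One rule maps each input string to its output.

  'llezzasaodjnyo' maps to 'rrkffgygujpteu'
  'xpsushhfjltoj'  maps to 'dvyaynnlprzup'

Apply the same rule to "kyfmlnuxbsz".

What's happening: shift every letter 6 places forward in the alphabet (wrapping around).
So "kyfmlnuxbsz" becomes "qelsrtadhyf".

qelsrtadhyf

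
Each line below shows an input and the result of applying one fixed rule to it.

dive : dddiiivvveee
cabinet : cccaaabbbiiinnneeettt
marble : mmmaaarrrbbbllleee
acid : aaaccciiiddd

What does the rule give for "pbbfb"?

pppbbbbbbfffbbb

The pattern: repeat every character 3 times.
For "pbbfb" the result is "pppbbbbbbfffbbb".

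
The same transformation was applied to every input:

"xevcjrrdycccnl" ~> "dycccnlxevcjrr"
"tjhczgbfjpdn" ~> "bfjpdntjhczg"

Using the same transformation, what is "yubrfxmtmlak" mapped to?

mtmlakyubrfx

Rule — swap the front and back halves of the string.
Applying that to "yubrfxmtmlak" gives "mtmlakyubrfx".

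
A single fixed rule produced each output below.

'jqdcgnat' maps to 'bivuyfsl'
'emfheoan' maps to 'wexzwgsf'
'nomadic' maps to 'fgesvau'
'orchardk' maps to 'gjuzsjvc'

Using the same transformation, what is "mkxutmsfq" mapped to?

The transformation: shift every letter 8 places backward in the alphabet (wrapping around).
Doing the same to "mkxutmsfq": "ecpmlekxi".

ecpmlekxi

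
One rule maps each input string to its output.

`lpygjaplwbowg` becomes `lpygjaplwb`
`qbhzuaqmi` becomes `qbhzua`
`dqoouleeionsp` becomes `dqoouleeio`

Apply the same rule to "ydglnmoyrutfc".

The rule is to delete the last 3 characters.
For "ydglnmoyrutfc" the result is "ydglnmoyru".

ydglnmoyru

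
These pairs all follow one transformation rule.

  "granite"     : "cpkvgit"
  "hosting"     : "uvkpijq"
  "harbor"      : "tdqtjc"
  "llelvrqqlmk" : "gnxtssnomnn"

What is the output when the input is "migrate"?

itcvgok

The transformation: shift every letter 2 places forward in the alphabet (wrapping around), then move the first 2 characters to the end (rotate left by 2).
For "migrate", step one produces "okitcvg"; step two turns that into "itcvgok".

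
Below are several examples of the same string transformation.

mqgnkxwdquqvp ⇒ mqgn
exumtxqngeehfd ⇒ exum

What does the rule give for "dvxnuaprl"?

The rule is to keep only the first 4 characters.
Applying that to "dvxnuaprl" gives "dvxn".

dvxn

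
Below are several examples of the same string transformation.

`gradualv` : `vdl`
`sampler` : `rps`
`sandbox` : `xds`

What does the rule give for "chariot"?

trc

Each output is the input with this applied: swap the first and last characters, then keep one character in every 3, starting at position 1 (positions 1st, 4th, 7th, ...).
Working it through for "chariot": intermediate "tharioc", final "trc".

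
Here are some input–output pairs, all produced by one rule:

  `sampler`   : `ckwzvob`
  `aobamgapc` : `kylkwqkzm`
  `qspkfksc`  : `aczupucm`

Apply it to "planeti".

zvkxods

Looking at the pairs, the operation is to shift every letter 10 places forward in the alphabet (wrapping around).
"planeti" → "zvkxods".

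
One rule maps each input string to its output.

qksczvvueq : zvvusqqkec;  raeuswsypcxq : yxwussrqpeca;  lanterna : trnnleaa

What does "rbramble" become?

rrmlebba

The transformation: sort the characters into reverse alphabetical order.
On "rbramble" that produces "rrmlebba".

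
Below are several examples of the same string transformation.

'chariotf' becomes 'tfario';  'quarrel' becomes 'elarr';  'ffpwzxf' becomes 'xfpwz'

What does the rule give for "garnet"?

etrn

The pattern: delete the first 2 characters, then move the last 2 characters to the front (rotate right by 2).
On "garnet": the first step gives "rnet", and the second then gives "etrn".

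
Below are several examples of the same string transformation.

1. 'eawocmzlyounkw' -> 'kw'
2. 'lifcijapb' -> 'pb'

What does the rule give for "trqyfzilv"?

lv

Each output is the input with this applied: keep only the last 2 characters.
Applying that to "trqyfzilv" gives "lv".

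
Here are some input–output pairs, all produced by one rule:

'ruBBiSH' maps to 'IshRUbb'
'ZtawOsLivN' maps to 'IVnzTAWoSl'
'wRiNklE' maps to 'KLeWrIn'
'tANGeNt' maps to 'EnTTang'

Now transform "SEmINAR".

Rule — flip the case of every letter, then move the last 3 characters to the front (rotate right by 3).
For "SEmINAR" the result is "narseMi".

narseMi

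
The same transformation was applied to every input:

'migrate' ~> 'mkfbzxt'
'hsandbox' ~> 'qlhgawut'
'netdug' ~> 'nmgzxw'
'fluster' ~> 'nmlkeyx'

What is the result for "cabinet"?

mgbxvut

Each output is the input with this applied: sort the characters into reverse alphabetical order, then shift every letter 7 places backward in the alphabet (wrapping around).
"cabinet" → "tniecba" → "mgbxvut".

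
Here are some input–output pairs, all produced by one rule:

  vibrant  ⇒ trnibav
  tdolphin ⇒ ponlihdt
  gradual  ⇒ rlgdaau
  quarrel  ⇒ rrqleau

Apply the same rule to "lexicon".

Each output is the input with this applied: sort the characters into reverse alphabetical order, then move the first character to the end.
Doing the same to "lexicon": "onliecx".

onliecx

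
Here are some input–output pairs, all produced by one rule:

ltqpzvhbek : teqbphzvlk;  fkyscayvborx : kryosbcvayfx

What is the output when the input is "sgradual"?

In each case the input is transformed by: take characters alternately from the front and the back (1st, last, 2nd, 2nd-last, ...), then move the first 2 characters to the end (rotate left by 2).
So "sgradual" becomes "garuadsl".

garuadsl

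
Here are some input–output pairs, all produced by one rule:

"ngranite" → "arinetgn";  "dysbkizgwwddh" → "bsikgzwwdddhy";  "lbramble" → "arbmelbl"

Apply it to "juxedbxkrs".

exbdkxsruj

In each case the input is transformed by: move the first 2 characters to the end (rotate left by 2), then swap each adjacent pair of characters (1↔2, 3↔4, ...).
Working it through for "juxedbxkrs": intermediate "xedbxkrsju", final "exbdkxsruj".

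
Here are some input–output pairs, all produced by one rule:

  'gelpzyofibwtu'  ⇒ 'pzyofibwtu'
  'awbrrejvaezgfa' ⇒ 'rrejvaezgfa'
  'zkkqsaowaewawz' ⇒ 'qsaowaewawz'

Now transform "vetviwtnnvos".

viwtnnvos

The transformation: delete the first 3 characters.
For "vetviwtnnvos" the result is "viwtnnvos".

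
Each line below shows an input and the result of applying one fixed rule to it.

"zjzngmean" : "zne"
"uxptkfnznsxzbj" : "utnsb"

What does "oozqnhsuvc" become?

oqsc

Looking at the pairs, the operation is to keep one character in every 3, starting at position 1 (positions 1st, 4th, 7th, ...).
On "oozqnhsuvc" that produces "oqsc".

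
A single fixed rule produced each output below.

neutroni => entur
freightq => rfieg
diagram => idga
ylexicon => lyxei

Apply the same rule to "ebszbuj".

bezs

Each output is the input with this applied: delete the last 3 characters, then swap each adjacent pair of characters (1↔2, 3↔4, ...).
"ebszbuj" → "ebsz" → "bezs".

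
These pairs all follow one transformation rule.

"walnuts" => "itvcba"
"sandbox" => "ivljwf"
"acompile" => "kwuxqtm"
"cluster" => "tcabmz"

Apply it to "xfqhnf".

The pattern: delete the first character, then shift every letter 8 places forward in the alphabet (wrapping around).
Applying that to "xfqhnf" gives "nypvn".

nypvn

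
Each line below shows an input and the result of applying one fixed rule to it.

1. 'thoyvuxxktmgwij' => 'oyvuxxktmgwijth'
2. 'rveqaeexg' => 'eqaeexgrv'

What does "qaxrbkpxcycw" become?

The rule is to move the first 2 characters to the end (rotate left by 2).
"qaxrbkpxcycw" → "xrbkpxcycwqa".

xrbkpxcycwqa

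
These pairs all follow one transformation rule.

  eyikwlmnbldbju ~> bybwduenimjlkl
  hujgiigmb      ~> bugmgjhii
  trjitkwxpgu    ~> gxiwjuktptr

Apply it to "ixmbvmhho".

The rule is to sort the characters into alphabetical order, then take characters alternately from the front and the back (1st, last, 2nd, 2nd-last, ...).
Working it through for "ixmbvmhho": intermediate "bhhimmovx", final "bxhvhoimm".
(Check on "trjitkwxpgu": → "gijkprttuwx" → "gxiwjuktptr" ✓)

bxhvhoimm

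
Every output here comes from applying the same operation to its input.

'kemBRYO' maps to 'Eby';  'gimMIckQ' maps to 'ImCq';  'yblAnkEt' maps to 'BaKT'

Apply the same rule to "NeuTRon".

EtO

The rule is to flip the case of every letter, then keep every other character starting from the second (positions 2nd, 4th, 6th, ...).
"NeuTRon" → "nEUtrON" → "EtO".
(Check on "kemBRYO": → "KEMbryo" → "Eby" ✓)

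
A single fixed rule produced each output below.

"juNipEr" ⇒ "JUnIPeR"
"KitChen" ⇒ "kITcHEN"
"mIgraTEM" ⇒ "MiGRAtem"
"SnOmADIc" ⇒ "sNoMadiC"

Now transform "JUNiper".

junIPER

Looking at the pairs, the operation is to flip the case of every letter.
On "JUNiper" that produces "junIPER".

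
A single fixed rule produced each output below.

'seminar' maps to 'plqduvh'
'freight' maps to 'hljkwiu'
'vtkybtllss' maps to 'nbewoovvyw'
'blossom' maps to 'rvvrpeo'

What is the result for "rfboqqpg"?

erttsjui

The pattern: shift every letter 3 places forward in the alphabet (wrapping around), then move the first 2 characters to the end (rotate left by 2).
For "rfboqqpg", step one produces "uierttsj"; step two turns that into "erttsjui".
(Check on "vtkybtllss": → "ywnbewoovv" → "nbewoovvyw" ✓)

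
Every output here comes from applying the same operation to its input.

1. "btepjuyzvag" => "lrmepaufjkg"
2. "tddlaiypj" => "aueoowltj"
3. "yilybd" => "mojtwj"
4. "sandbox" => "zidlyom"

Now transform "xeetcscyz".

jkippendn

In each case the input is transformed by: move the last 2 characters to the front (rotate right by 2), then shift every letter 11 places forward in the alphabet (wrapping around).
Starting from "xeetcscyz": after the first operation, "yzxeetcsc"; after the second, "jkippendn".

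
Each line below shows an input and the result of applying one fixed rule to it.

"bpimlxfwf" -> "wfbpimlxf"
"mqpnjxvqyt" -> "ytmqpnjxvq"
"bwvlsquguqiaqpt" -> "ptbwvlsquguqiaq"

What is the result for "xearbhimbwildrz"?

In each case the input is transformed by: move the last 2 characters to the front (rotate right by 2).
"xearbhimbwildrz" → "rzxearbhimbwild".

rzxearbhimbwild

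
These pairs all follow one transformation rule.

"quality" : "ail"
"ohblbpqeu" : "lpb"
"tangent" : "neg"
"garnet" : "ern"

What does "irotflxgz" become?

tlf

Rule — take characters alternately from the front and the back (1st, last, 2nd, 2nd-last, ...), then keep only the last 3 characters.
For "irotflxgz" the result is "tlf".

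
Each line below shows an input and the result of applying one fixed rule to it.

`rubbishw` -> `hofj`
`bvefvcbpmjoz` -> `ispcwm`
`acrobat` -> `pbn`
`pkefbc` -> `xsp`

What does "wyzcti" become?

lpv

Each output is the input with this applied: keep every other character starting from the second (positions 2nd, 4th, 6th, ...), then shift every letter 13 places forward in the alphabet (wrapping around) — i.e. ROT13.
Doing the same to "wyzcti": "lpv".
(Check on "acrobat": → "coa" → "pbn" ✓)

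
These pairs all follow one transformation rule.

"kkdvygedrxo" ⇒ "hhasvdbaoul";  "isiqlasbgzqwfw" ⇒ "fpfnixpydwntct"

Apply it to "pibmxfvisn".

Each output is the input with this applied: shift every letter 3 places backward in the alphabet (wrapping around).
For "pibmxfvisn" the result is "mfyjucsfpk".

mfyjucsfpk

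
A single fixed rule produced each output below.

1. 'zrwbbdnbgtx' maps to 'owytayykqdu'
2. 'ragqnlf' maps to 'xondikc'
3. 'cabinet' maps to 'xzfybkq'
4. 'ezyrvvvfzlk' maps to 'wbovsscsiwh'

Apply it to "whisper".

etpfbmo

In each case the input is transformed by: shift every letter 3 places backward in the alphabet (wrapping around), then swap each adjacent pair of characters (1↔2, 3↔4, ...).
"whisper" → "tefpmbo" → "etpfbmo".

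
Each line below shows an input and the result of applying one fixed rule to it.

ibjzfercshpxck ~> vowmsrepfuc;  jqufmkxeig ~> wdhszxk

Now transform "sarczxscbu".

In each case the input is transformed by: delete the last 3 characters, then shift every letter 13 places forward in the alphabet (wrapping around) — i.e. ROT13.
Doing the same to "sarczxscbu": "fnepmkf".
(Check on "jqufmkxeig": → "jqufmkx" → "wdhszxk" ✓)

fnepmkf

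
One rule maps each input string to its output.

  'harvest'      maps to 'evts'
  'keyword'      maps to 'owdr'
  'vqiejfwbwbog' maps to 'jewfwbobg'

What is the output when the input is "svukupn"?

The transformation: delete the first 3 characters, then swap each adjacent pair of characters (1↔2, 3↔4, ...).
On "svukupn" that produces "uknp".

uknp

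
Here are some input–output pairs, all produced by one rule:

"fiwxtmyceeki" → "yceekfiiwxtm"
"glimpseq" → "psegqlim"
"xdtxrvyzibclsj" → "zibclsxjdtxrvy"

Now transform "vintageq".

What's happening: swap the first and last characters, then swap the front and back halves of the string.
"vintageq" → "qintagev" → "agevqint".

agevqint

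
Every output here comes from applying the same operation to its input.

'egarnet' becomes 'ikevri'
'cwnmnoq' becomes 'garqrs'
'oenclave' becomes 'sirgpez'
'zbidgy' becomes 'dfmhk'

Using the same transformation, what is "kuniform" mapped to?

Rule — delete the last character, then shift every letter 4 places forward in the alphabet (wrapping around).
So "kuniform" becomes "oyrmjsv".

oyrmjsv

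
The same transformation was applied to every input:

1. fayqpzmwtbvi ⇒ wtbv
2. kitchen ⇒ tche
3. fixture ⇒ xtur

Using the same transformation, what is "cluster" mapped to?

uste

Looking at the pairs, the operation is to move the last character to the front, then keep only the last 4 characters.
Working it through for "cluster": intermediate "rcluste", final "uste".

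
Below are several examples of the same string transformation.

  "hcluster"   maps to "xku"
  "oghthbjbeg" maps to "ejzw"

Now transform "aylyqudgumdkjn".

qotcz

Each output is the input with this applied: keep one character in every 3, starting at position 1 (positions 1st, 4th, 7th, ...), then shift every letter 10 places backward in the alphabet (wrapping around).
So "aylyqudgumdkjn" becomes "qotcz".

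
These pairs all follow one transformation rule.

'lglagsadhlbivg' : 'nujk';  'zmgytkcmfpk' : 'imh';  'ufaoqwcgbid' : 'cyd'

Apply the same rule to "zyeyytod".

gv

What's happening: keep one character in every 3, starting at position 3 (positions 3rd, 6th, 9th, ...), then shift every letter 2 places forward in the alphabet (wrapping around).
On "zyeyytod": the first step gives "et", and the second then gives "gv".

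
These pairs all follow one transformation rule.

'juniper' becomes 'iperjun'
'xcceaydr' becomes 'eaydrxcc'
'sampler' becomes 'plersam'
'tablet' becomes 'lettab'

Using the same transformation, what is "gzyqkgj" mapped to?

qkgjgzy

In each case the input is transformed by: move the first 3 characters to the end (rotate left by 3).
For "gzyqkgj" the result is "qkgjgzy".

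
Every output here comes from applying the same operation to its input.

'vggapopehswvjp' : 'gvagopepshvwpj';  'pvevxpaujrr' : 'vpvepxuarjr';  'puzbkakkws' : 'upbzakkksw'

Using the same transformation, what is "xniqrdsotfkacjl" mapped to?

nxqidrosftakjcl

The pattern: swap each adjacent pair of characters (1↔2, 3↔4, ...).
On "xniqrdsotfkacjl" that produces "nxqidrosftakjcl".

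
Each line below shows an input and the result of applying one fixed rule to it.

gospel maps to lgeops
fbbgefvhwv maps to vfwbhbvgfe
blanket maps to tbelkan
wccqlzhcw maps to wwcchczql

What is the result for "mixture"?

emriuxt

The pattern: take characters alternately from the front and the back (1st, last, 2nd, 2nd-last, ...), then swap each adjacent pair of characters (1↔2, 3↔4, ...).
Starting from "mixture": after the first operation, "meirxut"; after the second, "emriuxt".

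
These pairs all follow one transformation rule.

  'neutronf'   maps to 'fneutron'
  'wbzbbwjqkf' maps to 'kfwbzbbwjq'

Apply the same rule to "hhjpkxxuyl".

The pattern: move the first 3 characters to the end (rotate left by 3), then swap the front and back halves of the string.
Working it through for "hhjpkxxuyl": intermediate "pkxxuylhhj", final "ylhhjpkxxu".

ylhhjpkxxu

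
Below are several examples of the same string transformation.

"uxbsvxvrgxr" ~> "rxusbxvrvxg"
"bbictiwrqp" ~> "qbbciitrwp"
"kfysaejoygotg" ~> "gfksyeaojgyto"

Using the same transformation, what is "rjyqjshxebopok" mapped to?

In each case the input is transformed by: swap each adjacent pair of characters (1↔2, 3↔4, ...), then move the last character to the front.
For "rjyqjshxebopok", step one produces "jrqysjxhbepoko"; step two turns that into "ojrqysjxhbepok".
(Check on "kfysaejoygotg": → "fksyeaojgytog" → "gfksyeaojgyto" ✓)

ojrqysjxhbepok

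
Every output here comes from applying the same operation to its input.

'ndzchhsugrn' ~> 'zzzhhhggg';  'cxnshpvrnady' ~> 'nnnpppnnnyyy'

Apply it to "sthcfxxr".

hhhxxx

The pattern: keep one character in every 3, starting at position 3 (positions 3rd, 6th, 9th, ...), then repeat every character 3 times.
Starting from "sthcfxxr": after the first operation, "hx"; after the second, "hhhxxx".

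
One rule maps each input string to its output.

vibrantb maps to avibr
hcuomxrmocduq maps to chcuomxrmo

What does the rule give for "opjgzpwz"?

zopjg

The pattern: delete the last 3 characters, then move the last character to the front.
Working it through for "opjgzpwz": intermediate "opjgz", final "zopjg".
(Check on "hcuomxrmocduq": → "hcuomxrmoc" → "chcuomxrmo" ✓)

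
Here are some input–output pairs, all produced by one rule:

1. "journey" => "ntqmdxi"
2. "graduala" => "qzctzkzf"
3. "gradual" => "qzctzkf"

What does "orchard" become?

qbgzqcn

What's happening: move the first character to the end, then shift every letter 1 place backward in the alphabet (wrapping around).
"orchard" → "rchardo" → "qbgzqcn".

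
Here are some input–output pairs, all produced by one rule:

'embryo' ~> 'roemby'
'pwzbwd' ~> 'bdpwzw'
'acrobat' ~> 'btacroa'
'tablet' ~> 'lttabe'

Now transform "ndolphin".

In each case the input is transformed by: move the last 2 characters to the front (rotate right by 2), then swap the first and last characters.
On "ndolphin": the first step gives "inndolph", and the second then gives "hnndolpi".

hnndolpi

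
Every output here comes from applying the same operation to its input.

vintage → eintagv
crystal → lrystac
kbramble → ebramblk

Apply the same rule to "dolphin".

nolphid

The pattern: swap the first and last characters.
Doing the same to "dolphin": "nolphid".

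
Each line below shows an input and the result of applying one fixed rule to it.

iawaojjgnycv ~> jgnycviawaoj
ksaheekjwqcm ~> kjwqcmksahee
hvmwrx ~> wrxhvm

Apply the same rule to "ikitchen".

What's happening: swap the front and back halves of the string.
So "ikitchen" becomes "chenikit".

chenikit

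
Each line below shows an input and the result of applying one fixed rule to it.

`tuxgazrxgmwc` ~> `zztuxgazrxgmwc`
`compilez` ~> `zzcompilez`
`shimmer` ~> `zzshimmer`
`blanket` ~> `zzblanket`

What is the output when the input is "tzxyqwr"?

Rule — prepend "zz".
So "tzxyqwr" becomes "zztzxyqwr".

zztzxyqwr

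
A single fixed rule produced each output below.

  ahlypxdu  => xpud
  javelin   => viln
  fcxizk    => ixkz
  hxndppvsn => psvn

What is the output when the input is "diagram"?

aarm

The transformation: swap each adjacent pair of characters (1↔2, 3↔4, ...), then keep only the last 4 characters.
"diagram" → "idgaarm" → "aarm".
(Check on "javelin": → "ajeviln" → "viln" ✓)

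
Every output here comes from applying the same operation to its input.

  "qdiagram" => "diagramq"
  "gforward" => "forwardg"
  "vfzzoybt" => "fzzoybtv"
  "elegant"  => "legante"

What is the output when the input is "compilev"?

Each output is the input with this applied: move the first character to the end.
So "compilev" becomes "ompilevc".

ompilevc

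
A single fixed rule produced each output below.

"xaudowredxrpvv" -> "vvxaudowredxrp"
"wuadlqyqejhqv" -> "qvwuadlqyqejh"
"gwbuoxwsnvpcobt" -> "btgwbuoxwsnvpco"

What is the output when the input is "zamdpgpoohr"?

hrzamdpgpoo

The pattern: move the last 2 characters to the front (rotate right by 2).
So "zamdpgpoohr" becomes "hrzamdpgpoo".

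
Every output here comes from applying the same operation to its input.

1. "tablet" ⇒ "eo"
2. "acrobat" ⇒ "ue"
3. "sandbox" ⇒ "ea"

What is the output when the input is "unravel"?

Each output is the input with this applied: shift every letter 3 places forward in the alphabet (wrapping around), then keep only the vowels.
On "unravel": the first step gives "xqudyho", and the second then gives "uo".

uo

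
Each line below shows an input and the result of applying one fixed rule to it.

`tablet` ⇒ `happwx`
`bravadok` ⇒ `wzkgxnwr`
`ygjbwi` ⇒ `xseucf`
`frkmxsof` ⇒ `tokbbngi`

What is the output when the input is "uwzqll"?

Looking at the pairs, the operation is to shift every letter 4 places backward in the alphabet (wrapping around), then swap the front and back halves of the string.
Starting from "uwzqll": after the first operation, "qsvmhh"; after the second, "mhhqsv".

mhhqsv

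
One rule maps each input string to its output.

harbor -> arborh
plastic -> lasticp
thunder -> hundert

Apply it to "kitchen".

Each output is the input with this applied: move the first character to the end.
Doing the same to "kitchen": "itchenk".

itchenk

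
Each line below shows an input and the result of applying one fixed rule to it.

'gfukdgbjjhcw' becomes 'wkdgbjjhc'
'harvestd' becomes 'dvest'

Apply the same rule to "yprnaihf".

Looking at the pairs, the operation is to delete the first 3 characters, then move the last character to the front.
On "yprnaihf": the first step gives "naihf", and the second then gives "fnaih".

fnaih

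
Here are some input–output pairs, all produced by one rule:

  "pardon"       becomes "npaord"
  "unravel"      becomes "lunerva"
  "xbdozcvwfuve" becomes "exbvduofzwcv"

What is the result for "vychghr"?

What's happening: swap the first and last characters, then take characters alternately from the front and the back (1st, last, 2nd, 2nd-last, ...).
For "vychghr", step one produces "rychghv"; step two turns that into "rvyhcgh".

rvyhcgh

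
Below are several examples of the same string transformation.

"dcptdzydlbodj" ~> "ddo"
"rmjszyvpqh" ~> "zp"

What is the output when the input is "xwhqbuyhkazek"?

bhz

The pattern: delete the first 2 characters, then keep one character in every 3, starting at position 3 (positions 3rd, 6th, 9th, ...).
On "xwhqbuyhkazek": the first step gives "hqbuyhkazek", and the second then gives "bhz".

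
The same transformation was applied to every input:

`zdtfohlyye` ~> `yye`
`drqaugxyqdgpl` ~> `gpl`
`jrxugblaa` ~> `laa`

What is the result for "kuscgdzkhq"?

khq

The pattern: keep only the last 3 characters.
"kuscgdzkhq" → "khq".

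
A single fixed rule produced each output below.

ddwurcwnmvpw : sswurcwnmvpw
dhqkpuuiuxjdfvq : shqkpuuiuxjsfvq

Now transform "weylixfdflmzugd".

weylixfsflmzugs

In each case the input is transformed by: replace every "d" with "s".
Doing the same to "weylixfdflmzugd": "weylixfsflmzugs".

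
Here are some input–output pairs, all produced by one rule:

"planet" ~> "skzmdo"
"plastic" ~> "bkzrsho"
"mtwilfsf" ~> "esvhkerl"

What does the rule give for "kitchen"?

mhsbgdj

Each output is the input with this applied: swap the first and last characters, then shift every letter 1 place backward in the alphabet (wrapping around).
On "kitchen": the first step gives "nitchek", and the second then gives "mhsbgdj".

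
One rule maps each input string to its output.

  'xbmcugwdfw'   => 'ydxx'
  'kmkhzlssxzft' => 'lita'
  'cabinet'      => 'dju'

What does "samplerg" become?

tqs

The transformation: shift every letter 1 place forward in the alphabet (wrapping around), then keep one character in every 3, starting at position 1 (positions 1st, 4th, 7th, ...).
Working it through for "samplerg": intermediate "tbnqmfsh", final "tqs".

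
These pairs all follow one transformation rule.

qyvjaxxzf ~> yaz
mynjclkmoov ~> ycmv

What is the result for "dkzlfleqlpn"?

kfqn

Each output is the input with this applied: keep one character in every 3, starting at position 2 (positions 2nd, 5th, 8th, ...).
Applying that to "dkzlfleqlpn" gives "kfqn".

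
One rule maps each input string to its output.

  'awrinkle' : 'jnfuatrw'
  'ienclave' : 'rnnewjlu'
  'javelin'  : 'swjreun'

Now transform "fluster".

Each output is the input with this applied: take characters alternately from the front and the back (1st, last, 2nd, 2nd-last, ...), then shift every letter 9 places forward in the alphabet (wrapping around).
For "fluster", step one produces "frleuts"; step two turns that into "oaundcb".

oaundcb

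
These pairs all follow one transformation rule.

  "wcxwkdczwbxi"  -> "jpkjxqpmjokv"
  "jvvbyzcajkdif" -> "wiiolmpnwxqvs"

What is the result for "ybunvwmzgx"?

What's happening: shift every letter 13 places forward in the alphabet (wrapping around) — i.e. ROT13.
For "ybunvwmzgx" the result is "lohaijzmtk".

lohaijzmtk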